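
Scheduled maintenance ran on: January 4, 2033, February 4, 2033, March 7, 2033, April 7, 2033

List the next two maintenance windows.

Every event comes 31 days after the last (31, 31, 31).
April 7, 2033 + 31 days = May 8, 2033.
May 8, 2033 + 31 days = June 8, 2033.

May 8, 2033; June 8, 2033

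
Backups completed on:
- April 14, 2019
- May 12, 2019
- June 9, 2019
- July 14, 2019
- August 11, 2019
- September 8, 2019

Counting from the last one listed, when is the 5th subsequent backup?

February 9, 2020

These are Sundays at 28- or 35-day spacing (28, 28, 35, 28, 28).
The pattern: 2nd Sunday of the month.
October 2019 — 2nd Sunday is October 13, 2019.
2nd Sunday of November 2019: November 10, 2019.
December 2019 — 2nd Sunday is December 8, 2019.
2nd Sunday of January 2020: January 12, 2020.
February 2020 — 2nd Sunday is February 9, 2020.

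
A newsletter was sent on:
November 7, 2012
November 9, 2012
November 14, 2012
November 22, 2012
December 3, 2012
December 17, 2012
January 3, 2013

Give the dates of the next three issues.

Gaps: 2, 5, 8, 11, 14, 17 days — each gap is 3 larger than the previous one.
Next gap: 20 days. January 3, 2013 + 20 days = January 23, 2013.
Next gap: 23 days. January 23, 2013 + 23 days = February 15, 2013.
Next gap: 26 days. February 15, 2013 + 26 days = March 13, 2013.

January 23, 2013; February 15, 2013; March 13, 2013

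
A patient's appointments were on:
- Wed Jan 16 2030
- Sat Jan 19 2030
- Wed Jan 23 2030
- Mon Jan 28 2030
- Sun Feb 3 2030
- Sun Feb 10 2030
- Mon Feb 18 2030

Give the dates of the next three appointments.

Gaps: 3, 4, 5, 6, 7, 8 days — each gap is 1 larger than the previous one.
Next gap: 9 days. Mon Feb 18 2030 + 9 days = Wed Feb 27 2030.
Next gap: 10 days. Wed Feb 27 2030 + 10 days = Sat Mar 9 2030.
Next gap: 11 days. Sat Mar 9 2030 + 11 days = Wed Mar 20 2030.

Wed Feb 27 2030, Sat Mar 9 2030, Wed Mar 20 2030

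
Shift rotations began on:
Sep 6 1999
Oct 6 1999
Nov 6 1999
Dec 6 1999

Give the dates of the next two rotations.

Jan 6 2000, Feb 6 2000

The day-of-month is always 6 (30, 31, 30 days between events).
So this recurs on the 6th of each month.
January 2000: Jan 6 2000.
February 2000: Feb 6 2000.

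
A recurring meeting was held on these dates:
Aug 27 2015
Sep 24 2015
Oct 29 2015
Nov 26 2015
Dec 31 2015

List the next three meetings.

Jan 28 2016, Feb 25 2016, Mar 31 2016

All Thursdays; the gaps (28, 35, 28, 35) vary with month length.
This is the last Thursday of each month.
January 2016 ends with Thursday Jan 28 2016.
February 2016 ends with Thursday Feb 25 2016.
Last Thursday of March 2016: Mar 31 2016.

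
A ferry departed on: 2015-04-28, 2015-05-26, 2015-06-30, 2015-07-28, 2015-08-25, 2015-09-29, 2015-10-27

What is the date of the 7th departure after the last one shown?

2016-05-31

All Tuesdays; the gaps (28, 35, 28, 28, 35, 28) vary with month length.
This is the last Tuesday of each month.
November 2015 ends with Tuesday 2015-11-24.
Last Tuesday of December 2015: 2015-12-29.
Last Tuesday of January 2016: 2016-01-26.
February 2016 ends with Tuesday 2016-02-23.
Last Tuesday of March 2016: 2016-03-29.
April 2016 ends with Tuesday 2016-04-26.
May 2016 ends with Tuesday 2016-05-31.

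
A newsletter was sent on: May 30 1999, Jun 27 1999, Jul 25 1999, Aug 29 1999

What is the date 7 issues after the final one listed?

Mar 26 2000

All Sundays; the gaps (28, 28, 35) vary with month length.
This is the last Sunday of each month.
Last Sunday of September 1999: Sep 26 1999.
October 1999 ends with Sunday Oct 31 1999.
Last Sunday of November 1999: Nov 28 1999.
December 1999 ends with Sunday Dec 26 1999.
Last Sunday of January 2000: Jan 30 2000.
Last Sunday of February 2000: Feb 27 2000.
March 2000 ends with Sunday Mar 26 2000.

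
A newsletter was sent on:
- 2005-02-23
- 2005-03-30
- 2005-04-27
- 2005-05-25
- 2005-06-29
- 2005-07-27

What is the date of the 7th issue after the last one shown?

All Wednesdays; the gaps (35, 28, 28, 35, 28) vary with month length.
This is the last Wednesday of each month.
August 2005 ends with Wednesday 2005-08-31.
Last Wednesday of September 2005: 2005-09-28.
October 2005 ends with Wednesday 2005-10-26.
Last Wednesday of November 2005: 2005-11-30.
December 2005 ends with Wednesday 2005-12-28.
Last Wednesday of January 2006: 2006-01-25.
Last Wednesday of February 2006: 2006-02-22.

2006-02-22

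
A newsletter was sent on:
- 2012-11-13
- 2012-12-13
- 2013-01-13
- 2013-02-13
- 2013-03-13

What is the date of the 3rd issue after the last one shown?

Gaps: 30, 31, 31, 28 days — not constant. Every event is on the 13th of the month.
Pattern: the 13th of each month.
Next: April 2013 → 2013-04-13.
Next: May 2013 → 2013-05-13.
Next: June 2013 → 2013-06-13.

2013-06-13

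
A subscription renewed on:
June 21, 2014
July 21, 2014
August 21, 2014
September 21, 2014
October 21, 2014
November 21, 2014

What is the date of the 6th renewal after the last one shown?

May 21, 2015

Gaps: 30, 31, 31, 30, 31 days — not constant. Every event is on the 21st of the month.
Pattern: the 21st of each month.
Next: December 2014 → December 21, 2014.
January 2015: January 21, 2015.
Next: February 2015 → February 21, 2015.
Next: March 2015 → March 21, 2015.
Next: April 2015 → April 21, 2015.
Next: May 2015 → May 21, 2015.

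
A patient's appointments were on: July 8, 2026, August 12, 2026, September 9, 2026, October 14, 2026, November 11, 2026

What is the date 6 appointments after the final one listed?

Gaps: 35, 28, 35, 28 days — a mix of 28 and 35. Every date is a Wednesday.
Each is the 2nd Wednesday of its month.
December 2026 — 2nd Wednesday is December 9, 2026.
January 2027 — 2nd Wednesday is January 13, 2027.
2nd Wednesday of February 2027: February 10, 2027.
March 2027 — 2nd Wednesday is March 10, 2027.
April 2027 — 2nd Wednesday is April 14, 2027.
2nd Wednesday of May 2027: May 12, 2027.

May 12, 2027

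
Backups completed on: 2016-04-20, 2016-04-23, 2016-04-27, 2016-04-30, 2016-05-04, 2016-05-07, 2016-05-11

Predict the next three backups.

Every event lands on a Wednesday or Saturday (gaps cycle 3, 4, 3, 4, 3, 4).
So the schedule is: every Wednesday and Saturday.
The following Saturday is 2016-05-14.
The following Wednesday is 2016-05-18.
Next Saturday: 2016-05-21.

2016-05-14, 2016-05-18, 2016-05-21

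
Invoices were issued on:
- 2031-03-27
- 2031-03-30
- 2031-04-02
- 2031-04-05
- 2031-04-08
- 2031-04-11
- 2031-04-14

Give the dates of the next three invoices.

2031-04-17, 2031-04-20, 2031-04-23

Every event comes 3 days after the last (3, 3, 3, 3, 3, 3).
2031-04-14 + 3 days = 2031-04-17.
2031-04-17 + 3 days = 2031-04-20.
2031-04-20 + 3 days = 2031-04-23.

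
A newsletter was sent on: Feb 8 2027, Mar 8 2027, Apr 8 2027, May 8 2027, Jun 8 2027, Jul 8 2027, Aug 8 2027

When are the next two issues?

Sep 8 2027, Oct 8 2027

Each date is the 8th; the gaps (28, 31, 30, 31, 30, 31) track the month lengths.
The rule is the 8th of each month.
September 2027: Sep 8 2027.
October 2027: Oct 8 2027.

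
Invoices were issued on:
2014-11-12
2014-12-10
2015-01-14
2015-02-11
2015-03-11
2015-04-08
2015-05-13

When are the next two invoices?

2015-06-10, 2015-07-08

All dates are Wednesdays, 28, 35, 28, 28, 28, 35 days apart.
Specifically, the 2nd Wednesday of each month.
2nd Wednesday of June 2015: 2015-06-10.
2nd Wednesday of July 2015: 2015-07-08.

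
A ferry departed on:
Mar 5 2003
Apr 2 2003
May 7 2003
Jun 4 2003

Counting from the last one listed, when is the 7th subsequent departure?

Jan 7 2004

Gaps: 28, 35, 28 days — a mix of 28 and 35. Every date is a Wednesday.
Each is the 1st Wednesday of its month.
July 2003 — 1st Wednesday is Jul 2 2003.
August 2003 — 1st Wednesday is Aug 6 2003.
September 2003 — 1st Wednesday is Sep 3 2003.
1st Wednesday of October 2003: Oct 1 2003.
1st Wednesday of November 2003: Nov 5 2003.
1st Wednesday of December 2003: Dec 3 2003.
January 2004 — 1st Wednesday is Jan 7 2004.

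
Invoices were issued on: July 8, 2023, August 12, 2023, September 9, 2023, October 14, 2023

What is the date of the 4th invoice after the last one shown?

February 10, 2024

All dates are Saturdays, 35, 28, 35 days apart.
Specifically, the 2nd Saturday of each month.
2nd Saturday of November 2023: November 11, 2023.
2nd Saturday of December 2023: December 9, 2023.
2nd Saturday of January 2024: January 13, 2024.
2nd Saturday of February 2024: February 10, 2024.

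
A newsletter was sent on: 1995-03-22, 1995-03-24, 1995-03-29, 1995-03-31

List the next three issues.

1995-04-05, 1995-04-07, 1995-04-12

The gap pattern 2, 5, 2 repeats every 2 events.
These are the Wednesdays and Fridays of each week.
The following Wednesday is 1995-04-05.
The following Friday is 1995-04-07.
The following Wednesday is 1995-04-12.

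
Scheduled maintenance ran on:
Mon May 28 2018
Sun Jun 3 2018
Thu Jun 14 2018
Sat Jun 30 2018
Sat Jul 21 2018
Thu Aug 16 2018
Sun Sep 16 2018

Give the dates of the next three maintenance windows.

Intervals are 6, 11, 16, 21, 26, 31 days — an arithmetic progression with common difference 5.
Next gap: 36 days. Sun Sep 16 2018 + 36 days = Mon Oct 22 2018.
Next gap: 41 days. Mon Oct 22 2018 + 41 days = Sun Dec 2 2018.
Next gap: 46 days. Sun Dec 2 2018 + 46 days = Thu Jan 17 2019.

Mon Oct 22 2018, Sun Dec 2 2018, Thu Jan 17 2019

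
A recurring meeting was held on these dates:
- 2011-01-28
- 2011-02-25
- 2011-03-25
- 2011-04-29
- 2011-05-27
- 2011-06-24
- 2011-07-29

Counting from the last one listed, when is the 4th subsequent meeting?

2011-11-25

All Fridays; the gaps (28, 28, 35, 28, 28, 35) vary with month length.
This is the last Friday of each month.
August 2011 ends with Friday 2011-08-26.
Last Friday of September 2011: 2011-09-30.
Last Friday of October 2011: 2011-10-28.
November 2011 ends with Friday 2011-11-25.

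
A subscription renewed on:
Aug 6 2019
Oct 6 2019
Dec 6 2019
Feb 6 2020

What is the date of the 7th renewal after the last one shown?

The day-of-month is always 6 (61, 61, 62 days between events).
So this recurs on the 6th of every 2 months.
April 2020: Apr 6 2020.
Next: June 2020 → Jun 6 2020.
August 2020: Aug 6 2020.
Next: October 2020 → Oct 6 2020.
December 2020: Dec 6 2020.
February 2021: Feb 6 2021.
April 2021: Apr 6 2021.

Apr 6 2021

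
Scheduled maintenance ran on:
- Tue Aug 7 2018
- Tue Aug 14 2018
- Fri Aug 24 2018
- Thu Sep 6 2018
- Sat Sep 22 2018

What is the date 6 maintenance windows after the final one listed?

Gaps: 7, 10, 13, 16 days — each gap is 3 larger than the previous one.
Next gap: 19 days. Sat Sep 22 2018 + 19 days = Thu Oct 11 2018.
Next gap: 22 days. Thu Oct 11 2018 + 22 days = Fri Nov 2 2018.
Next gap: 25 days. Fri Nov 2 2018 + 25 days = Tue Nov 27 2018.
Next gap: 28 days. Tue Nov 27 2018 + 28 days = Tue Dec 25 2018.
Next gap: 31 days. Tue Dec 25 2018 + 31 days = Fri Jan 25 2019.
Next gap: 34 days. Fri Jan 25 2019 + 34 days = Thu Feb 28 2019.

Thu Feb 28 2019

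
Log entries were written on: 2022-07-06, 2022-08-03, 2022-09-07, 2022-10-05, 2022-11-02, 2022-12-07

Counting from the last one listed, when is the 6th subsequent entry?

Gaps: 28, 35, 28, 28, 35 days — a mix of 28 and 35. Every date is a Wednesday.
Each is the 1st Wednesday of its month.
1st Wednesday of January 2023: 2023-01-04.
1st Wednesday of February 2023: 2023-02-01.
1st Wednesday of March 2023: 2023-03-01.
April 2023 — 1st Wednesday is 2023-04-05.
May 2023 — 1st Wednesday is 2023-05-03.
1st Wednesday of June 2023: 2023-06-07.

2023-06-07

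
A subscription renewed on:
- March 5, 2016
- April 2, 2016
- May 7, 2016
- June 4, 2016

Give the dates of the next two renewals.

All dates are Saturdays, 28, 35, 28 days apart.
Specifically, the 1st Saturday of each month.
1st Saturday of July 2016: July 2, 2016.
1st Saturday of August 2016: August 6, 2016.

July 2, 2016; August 6, 2016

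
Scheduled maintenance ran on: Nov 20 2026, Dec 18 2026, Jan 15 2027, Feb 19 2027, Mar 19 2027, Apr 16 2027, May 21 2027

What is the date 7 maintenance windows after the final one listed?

Dec 17 2027

All dates are Fridays, 28, 28, 35, 28, 28, 35 days apart.
Specifically, the 3rd Friday of each month.
3rd Friday of June 2027: Jun 18 2027.
3rd Friday of July 2027: Jul 16 2027.
3rd Friday of August 2027: Aug 20 2027.
September 2027 — 3rd Friday is Sep 17 2027.
October 2027 — 3rd Friday is Oct 15 2027.
November 2027 — 3rd Friday is Nov 19 2027.
3rd Friday of December 2027: Dec 17 2027.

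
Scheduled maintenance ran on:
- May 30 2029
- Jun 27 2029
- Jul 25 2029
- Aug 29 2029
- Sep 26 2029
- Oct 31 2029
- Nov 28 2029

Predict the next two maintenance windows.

Dec 26 2029, Jan 30 2030

These are Wednesdays with 28, 28, 35, 28, 35, 28-day gaps.
Each is the final Wednesday of its month — May 30 2029 is past the 28th, so '4th Wednesday' doesn't fit.
December 2029 ends with Wednesday Dec 26 2029.
January 2030 ends with Wednesday Jan 30 2030.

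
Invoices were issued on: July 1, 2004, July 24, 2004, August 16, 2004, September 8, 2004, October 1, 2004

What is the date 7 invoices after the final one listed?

March 11, 2005

The spacing is 23, 23, 23, 23 days — always 23 days.
October 1, 2004 + 23 days = October 24, 2004.
October 24, 2004 + 23 days = November 16, 2004.
November 16, 2004 + 23 days = December 9, 2004.
December 9, 2004 + 23 days = January 1, 2005.
January 1, 2005 + 23 days = January 24, 2005.
January 24, 2005 + 23 days = February 16, 2005.
February 16, 2005 + 23 days = March 11, 2005.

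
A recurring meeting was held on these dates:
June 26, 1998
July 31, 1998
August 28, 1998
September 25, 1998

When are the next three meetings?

October 30, 1998; November 27, 1998; December 25, 1998

Every date is a Friday; gaps 35, 28, 28 days.
Each is the last Friday of its month (at least one falls on the 29th or later, ruling out '4th Friday').
October 1998 ends with Friday October 30, 1998.
November 1998 ends with Friday November 27, 1998.
December 1998 ends with Friday December 25, 1998.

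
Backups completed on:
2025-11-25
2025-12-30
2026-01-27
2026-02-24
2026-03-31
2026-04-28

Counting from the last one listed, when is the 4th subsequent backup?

2026-08-25

Every date is a Tuesday; gaps 35, 28, 28, 35, 28 days.
Each is the last Tuesday of its month (at least one falls on the 29th or later, ruling out '4th Tuesday').
Last Tuesday of May 2026: 2026-05-26.
Last Tuesday of June 2026: 2026-06-30.
July 2026 ends with Tuesday 2026-07-28.
Last Tuesday of August 2026: 2026-08-25.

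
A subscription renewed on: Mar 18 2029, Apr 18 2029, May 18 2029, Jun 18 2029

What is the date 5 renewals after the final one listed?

Each date is the 18th; the gaps (31, 30, 31) track the month lengths.
The rule is the 18th of each month.
Next: July 2029 → Jul 18 2029.
August 2029: Aug 18 2029.
September 2029: Sep 18 2029.
Next: October 2029 → Oct 18 2029.
Next: November 2029 → Nov 18 2029.

Nov 18 2029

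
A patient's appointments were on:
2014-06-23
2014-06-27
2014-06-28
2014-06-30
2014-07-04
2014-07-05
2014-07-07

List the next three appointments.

Every event lands on a Monday or Friday or Saturday (gaps cycle 4, 1, 2, 4, 1, 2).
So the schedule is: every Monday, Friday and Saturday.
The following Friday is 2014-07-11.
Next Saturday: 2014-07-12.
The following Monday is 2014-07-14.

2014-07-11, 2014-07-12, 2014-07-14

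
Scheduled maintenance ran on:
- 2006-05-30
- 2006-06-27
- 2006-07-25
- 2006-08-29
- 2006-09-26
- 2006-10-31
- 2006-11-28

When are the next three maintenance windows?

2006-12-26, 2007-01-30, 2007-02-27

Every date is a Tuesday; gaps 28, 28, 35, 28, 35, 28 days.
Each is the last Tuesday of its month (at least one falls on the 29th or later, ruling out '4th Tuesday').
Last Tuesday of December 2006: 2006-12-26.
January 2007 ends with Tuesday 2007-01-30.
Last Tuesday of February 2007: 2007-02-27.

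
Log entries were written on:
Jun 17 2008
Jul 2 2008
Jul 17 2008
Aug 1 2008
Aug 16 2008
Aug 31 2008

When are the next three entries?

Gaps between consecutive events: 15, 15, 15, 15, 15 days — a constant 15-day interval.
Aug 31 2008 + 15 days = Sep 15 2008.
Sep 15 2008 + 15 days = Sep 30 2008.
Sep 30 2008 + 15 days = Oct 15 2008.

Sep 15 2008, Sep 30 2008, Oct 15 2008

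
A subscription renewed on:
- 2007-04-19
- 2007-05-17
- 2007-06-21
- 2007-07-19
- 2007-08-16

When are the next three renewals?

2007-09-20, 2007-10-18, 2007-11-15

These are Thursdays at 28- or 35-day spacing (28, 35, 28, 28).
The pattern: 3rd Thursday of the month.
September 2007 — 3rd Thursday is 2007-09-20.
3rd Thursday of October 2007: 2007-10-18.
3rd Thursday of November 2007: 2007-11-15.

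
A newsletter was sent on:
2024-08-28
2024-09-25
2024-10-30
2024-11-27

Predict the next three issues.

2024-12-25, 2025-01-29, 2025-02-26

Every date is a Wednesday; gaps 28, 35, 28 days.
Each is the last Wednesday of its month (at least one falls on the 29th or later, ruling out '4th Wednesday').
December 2024 ends with Wednesday 2024-12-25.
Last Wednesday of January 2025: 2025-01-29.
February 2025 ends with Wednesday 2025-02-26.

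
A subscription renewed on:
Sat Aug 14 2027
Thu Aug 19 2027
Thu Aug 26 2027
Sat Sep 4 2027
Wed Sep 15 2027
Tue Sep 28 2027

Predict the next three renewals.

Gaps: 5, 7, 9, 11, 13 days — each gap is 2 larger than the previous one.
Next gap: 15 days. Tue Sep 28 2027 + 15 days = Wed Oct 13 2027.
Next gap: 17 days. Wed Oct 13 2027 + 17 days = Sat Oct 30 2027.
Next gap: 19 days. Sat Oct 30 2027 + 19 days = Thu Nov 18 2027.

Wed Oct 13 2027, Sat Oct 30 2027, Thu Nov 18 2027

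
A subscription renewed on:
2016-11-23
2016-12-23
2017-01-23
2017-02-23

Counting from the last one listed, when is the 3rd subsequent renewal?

The day-of-month is always 23 (30, 31, 31 days between events).
So this recurs on the 23rd of each month.
Next: March 2017 → 2017-03-23.
April 2017: 2017-04-23.
May 2017: 2017-05-23.

2017-05-23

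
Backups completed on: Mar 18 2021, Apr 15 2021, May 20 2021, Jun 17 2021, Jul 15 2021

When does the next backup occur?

Aug 19 2021

All dates are Thursdays, 28, 35, 28, 28 days apart.
Specifically, the 3rd Thursday of each month.
August 2021 — 3rd Thursday is Aug 19 2021.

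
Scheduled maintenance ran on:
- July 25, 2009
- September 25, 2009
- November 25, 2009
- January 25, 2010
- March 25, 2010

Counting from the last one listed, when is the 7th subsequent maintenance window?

May 25, 2011

Gaps: 62, 61, 61, 59 days — not constant. Every event is on the 25th of the month.
Pattern: the 25th of every 2 months.
Next: May 2010 → May 25, 2010.
July 2010: July 25, 2010.
Next: September 2010 → September 25, 2010.
Next: November 2010 → November 25, 2010.
Next: January 2011 → January 25, 2011.
March 2011: March 25, 2011.
Next: May 2011 → May 25, 2011.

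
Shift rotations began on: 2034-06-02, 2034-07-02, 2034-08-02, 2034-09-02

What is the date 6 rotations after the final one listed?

2035-03-02

Each date is the 2nd; the gaps (30, 31, 31) track the month lengths.
The rule is the 2nd of each month.
October 2034: 2034-10-02.
Next: November 2034 → 2034-11-02.
Next: December 2034 → 2034-12-02.
Next: January 2035 → 2035-01-02.
Next: February 2035 → 2035-02-02.
Next: March 2035 → 2035-03-02.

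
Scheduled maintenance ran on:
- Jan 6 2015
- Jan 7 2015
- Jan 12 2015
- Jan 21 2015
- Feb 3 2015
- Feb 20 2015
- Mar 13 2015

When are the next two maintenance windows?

Gaps: 1, 5, 9, 13, 17, 21 days — each gap is 4 larger than the previous one.
Next gap: 25 days. Mar 13 2015 + 25 days = Apr 7 2015.
Next gap: 29 days. Apr 7 2015 + 29 days = May 6 2015.

Apr 7 2015, May 6 2015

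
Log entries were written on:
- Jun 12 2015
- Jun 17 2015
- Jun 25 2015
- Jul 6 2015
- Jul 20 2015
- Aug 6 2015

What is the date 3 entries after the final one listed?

Oct 14 2015

Intervals are 5, 8, 11, 14, 17 days — an arithmetic progression with common difference 3.
Next gap: 20 days. Aug 6 2015 + 20 days = Aug 26 2015.
Next gap: 23 days. Aug 26 2015 + 23 days = Sep 18 2015.
Next gap: 26 days. Sep 18 2015 + 26 days = Oct 14 2015.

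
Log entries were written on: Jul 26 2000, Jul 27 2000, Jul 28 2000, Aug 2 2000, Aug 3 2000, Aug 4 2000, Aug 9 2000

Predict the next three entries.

Aug 10 2000, Aug 11 2000, Aug 16 2000

Gaps: 1, 1, 5, 1, 1, 5 days — not constant, but cyclic with period 3.
The events fall on every Wednesday, Thursday and Friday.
Next Thursday: Aug 10 2000.
Next Friday: Aug 11 2000.
Next Wednesday: Aug 16 2000.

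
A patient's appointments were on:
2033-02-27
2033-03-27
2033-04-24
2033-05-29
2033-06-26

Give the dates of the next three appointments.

These are Sundays with 28, 28, 35, 28-day gaps.
Each is the final Sunday of its month — 2033-05-29 is past the 28th, so '4th Sunday' doesn't fit.
July 2033 ends with Sunday 2033-07-31.
August 2033 ends with Sunday 2033-08-28.
Last Sunday of September 2033: 2033-09-25.

2033-07-31, 2033-08-28, 2033-09-25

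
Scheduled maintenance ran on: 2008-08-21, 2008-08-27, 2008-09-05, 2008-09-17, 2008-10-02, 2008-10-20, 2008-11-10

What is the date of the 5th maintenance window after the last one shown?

Intervals are 6, 9, 12, 15, 18, 21 days — an arithmetic progression with common difference 3.
Next gap: 24 days. 2008-11-10 + 24 days = 2008-12-04.
Next gap: 27 days. 2008-12-04 + 27 days = 2008-12-31.
Next gap: 30 days. 2008-12-31 + 30 days = 2009-01-30.
Next gap: 33 days. 2009-01-30 + 33 days = 2009-03-04.
Next gap: 36 days. 2009-03-04 + 36 days = 2009-04-09.

2009-04-09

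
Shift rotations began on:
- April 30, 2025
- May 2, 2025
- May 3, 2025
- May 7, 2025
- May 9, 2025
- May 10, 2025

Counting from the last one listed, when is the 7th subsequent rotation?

Gaps: 2, 1, 4, 2, 1 days — not constant, but cyclic with period 3.
The events fall on every Wednesday, Friday and Saturday.
Next Wednesday: May 14, 2025.
The following Friday is May 16, 2025.
The following Saturday is May 17, 2025.
Next Wednesday: May 21, 2025.
Next Friday: May 23, 2025.
The following Saturday is May 24, 2025.
The following Wednesday is May 28, 2025.

May 28, 2025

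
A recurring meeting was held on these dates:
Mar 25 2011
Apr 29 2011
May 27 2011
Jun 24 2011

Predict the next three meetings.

Jul 29 2011, Aug 26 2011, Sep 30 2011

Every date is a Friday; gaps 35, 28, 28 days.
Each is the last Friday of its month (at least one falls on the 29th or later, ruling out '4th Friday').
July 2011 ends with Friday Jul 29 2011.
August 2011 ends with Friday Aug 26 2011.
Last Friday of September 2011: Sep 30 2011.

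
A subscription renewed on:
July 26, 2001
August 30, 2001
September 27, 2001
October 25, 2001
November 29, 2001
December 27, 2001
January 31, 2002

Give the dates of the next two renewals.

Every date is a Thursday; gaps 35, 28, 28, 35, 28, 35 days.
Each is the last Thursday of its month (at least one falls on the 29th or later, ruling out '4th Thursday').
Last Thursday of February 2002: February 28, 2002.
March 2002 ends with Thursday March 28, 2002.

February 28, 2002; March 28, 2002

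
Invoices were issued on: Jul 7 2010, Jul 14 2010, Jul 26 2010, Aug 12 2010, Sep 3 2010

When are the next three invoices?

Sep 30 2010, Nov 1 2010, Dec 8 2010

The spacing grows by 5 each time: 7, 12, 17, 22 days.
Next gap: 27 days. Sep 3 2010 + 27 days = Sep 30 2010.
Next gap: 32 days. Sep 30 2010 + 32 days = Nov 1 2010.
Next gap: 37 days. Nov 1 2010 + 37 days = Dec 8 2010.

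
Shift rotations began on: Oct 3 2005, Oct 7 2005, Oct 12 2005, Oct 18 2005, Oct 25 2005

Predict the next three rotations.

Nov 2 2005, Nov 11 2005, Nov 21 2005

The spacing grows by 1 each time: 4, 5, 6, 7 days.
Next gap: 8 days. Oct 25 2005 + 8 days = Nov 2 2005.
Next gap: 9 days. Nov 2 2005 + 9 days = Nov 11 2005.
Next gap: 10 days. Nov 11 2005 + 10 days = Nov 21 2005.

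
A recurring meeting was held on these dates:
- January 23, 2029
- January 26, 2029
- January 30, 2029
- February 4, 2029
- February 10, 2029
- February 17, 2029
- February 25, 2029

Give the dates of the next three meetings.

March 6, 2029; March 16, 2029; March 27, 2029

Gaps: 3, 4, 5, 6, 7, 8 days — each gap is 1 larger than the previous one.
Next gap: 9 days. February 25, 2029 + 9 days = March 6, 2029.
Next gap: 10 days. March 6, 2029 + 10 days = March 16, 2029.
Next gap: 11 days. March 16, 2029 + 11 days = March 27, 2029.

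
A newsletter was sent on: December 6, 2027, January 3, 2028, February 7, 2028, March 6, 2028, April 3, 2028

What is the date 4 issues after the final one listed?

August 7, 2028

These are Mondays at 28- or 35-day spacing (28, 35, 28, 28).
The pattern: 1st Monday of the month.
1st Monday of May 2028: May 1, 2028.
1st Monday of June 2028: June 5, 2028.
July 2028 — 1st Monday is July 3, 2028.
August 2028 — 1st Monday is August 7, 2028.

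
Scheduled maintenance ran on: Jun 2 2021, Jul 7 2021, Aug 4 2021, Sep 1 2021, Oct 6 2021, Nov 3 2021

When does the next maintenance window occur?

All dates are Wednesdays, 35, 28, 28, 35, 28 days apart.
Specifically, the 1st Wednesday of each month.
1st Wednesday of December 2021: Dec 1 2021.

Dec 1 2021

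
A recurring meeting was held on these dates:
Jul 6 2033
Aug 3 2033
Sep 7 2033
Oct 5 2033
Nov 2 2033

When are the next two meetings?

Gaps: 28, 35, 28, 28 days — a mix of 28 and 35. Every date is a Wednesday.
Each is the 1st Wednesday of its month.
December 2033 — 1st Wednesday is Dec 7 2033.
1st Wednesday of January 2034: Jan 4 2034.

Dec 7 2033, Jan 4 2034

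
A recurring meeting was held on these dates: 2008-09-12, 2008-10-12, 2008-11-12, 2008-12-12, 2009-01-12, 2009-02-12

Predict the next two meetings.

2009-03-12, 2009-04-12

Gaps: 30, 31, 30, 31, 31 days — not constant. Every event is on the 12th of the month.
Pattern: the 12th of each month.
March 2009: 2009-03-12.
April 2009: 2009-04-12.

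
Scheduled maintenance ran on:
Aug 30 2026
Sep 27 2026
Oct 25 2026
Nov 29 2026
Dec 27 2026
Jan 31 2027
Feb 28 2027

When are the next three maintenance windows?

Mar 28 2027, Apr 25 2027, May 30 2027

Every date is a Sunday; gaps 28, 28, 35, 28, 35, 28 days.
Each is the last Sunday of its month (at least one falls on the 29th or later, ruling out '4th Sunday').
March 2027 ends with Sunday Mar 28 2027.
April 2027 ends with Sunday Apr 25 2027.
Last Sunday of May 2027: May 30 2027.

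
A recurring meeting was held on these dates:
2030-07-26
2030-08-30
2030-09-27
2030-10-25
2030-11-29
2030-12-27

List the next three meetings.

Every date is a Friday; gaps 35, 28, 28, 35, 28 days.
Each is the last Friday of its month (at least one falls on the 29th or later, ruling out '4th Friday').
January 2031 ends with Friday 2031-01-31.
Last Friday of February 2031: 2031-02-28.
March 2031 ends with Friday 2031-03-28.

2031-01-31, 2031-02-28, 2031-03-28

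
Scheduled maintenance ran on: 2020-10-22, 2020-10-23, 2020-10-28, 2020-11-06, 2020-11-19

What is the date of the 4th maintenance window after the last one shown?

2021-02-19

The spacing grows by 4 each time: 1, 5, 9, 13 days.
Next gap: 17 days. 2020-11-19 + 17 days = 2020-12-06.
Next gap: 21 days. 2020-12-06 + 21 days = 2020-12-27.
Next gap: 25 days. 2020-12-27 + 25 days = 2021-01-21.
Next gap: 29 days. 2021-01-21 + 29 days = 2021-02-19.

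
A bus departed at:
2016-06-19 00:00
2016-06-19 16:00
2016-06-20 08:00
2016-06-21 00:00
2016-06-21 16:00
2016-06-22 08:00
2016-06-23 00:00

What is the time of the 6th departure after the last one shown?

2016-06-27 00:00

Spacing: 16, 16, 16, 16, 16, 16 h — constant 16 h.
2016-06-23 00:00 + 16 h = 2016-06-23 16:00.
2016-06-23 16:00 + 16 h = 2016-06-24 08:00.
2016-06-24 08:00 + 16 h = 2016-06-25 00:00.
2016-06-25 00:00 + 16 h = 2016-06-25 16:00.
2016-06-25 16:00 + 16 h = 2016-06-26 08:00.
2016-06-26 08:00 + 16 h = 2016-06-27 00:00.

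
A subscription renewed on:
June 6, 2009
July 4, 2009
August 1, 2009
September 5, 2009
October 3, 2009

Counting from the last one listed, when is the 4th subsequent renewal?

February 6, 2010

All dates are Saturdays, 28, 28, 35, 28 days apart.
Specifically, the 1st Saturday of each month.
November 2009 — 1st Saturday is November 7, 2009.
1st Saturday of December 2009: December 5, 2009.
1st Saturday of January 2010: January 2, 2010.
1st Saturday of February 2010: February 6, 2010.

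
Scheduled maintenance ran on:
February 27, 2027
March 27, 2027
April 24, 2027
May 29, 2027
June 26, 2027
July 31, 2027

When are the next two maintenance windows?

Every date is a Saturday; gaps 28, 28, 35, 28, 35 days.
Each is the last Saturday of its month (at least one falls on the 29th or later, ruling out '4th Saturday').
August 2027 ends with Saturday August 28, 2027.
Last Saturday of September 2027: September 25, 2027.

August 28, 2027; September 25, 2027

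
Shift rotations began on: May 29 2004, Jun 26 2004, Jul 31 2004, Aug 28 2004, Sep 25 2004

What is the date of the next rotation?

Oct 30 2004

These are Saturdays with 28, 35, 28, 28-day gaps.
Each is the final Saturday of its month — May 29 2004 is past the 28th, so '4th Saturday' doesn't fit.
October 2004 ends with Saturday Oct 30 2004.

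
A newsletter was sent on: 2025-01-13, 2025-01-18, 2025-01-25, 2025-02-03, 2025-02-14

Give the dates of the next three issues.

2025-02-27, 2025-03-14, 2025-03-31

Intervals are 5, 7, 9, 11 days — an arithmetic progression with common difference 2.
Next gap: 13 days. 2025-02-14 + 13 days = 2025-02-27.
Next gap: 15 days. 2025-02-27 + 15 days = 2025-03-14.
Next gap: 17 days. 2025-03-14 + 17 days = 2025-03-31.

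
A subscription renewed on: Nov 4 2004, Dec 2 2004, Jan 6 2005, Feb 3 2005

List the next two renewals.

Mar 3 2005, Apr 7 2005

Gaps: 28, 35, 28 days — a mix of 28 and 35. Every date is a Thursday.
Each is the 1st Thursday of its month.
1st Thursday of March 2005: Mar 3 2005.
1st Thursday of April 2005: Apr 7 2005.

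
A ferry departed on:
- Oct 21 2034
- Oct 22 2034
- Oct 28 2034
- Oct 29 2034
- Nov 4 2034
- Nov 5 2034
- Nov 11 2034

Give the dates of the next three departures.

Nov 12 2034, Nov 18 2034, Nov 19 2034

Every event lands on a Saturday or Sunday (gaps cycle 1, 6, 1, 6, 1, 6).
So the schedule is: every Saturday and Sunday.
Next Sunday: Nov 12 2034.
Next Saturday: Nov 18 2034.
Next Sunday: Nov 19 2034.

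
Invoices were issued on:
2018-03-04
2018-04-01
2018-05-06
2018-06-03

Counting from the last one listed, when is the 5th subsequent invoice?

Gaps: 28, 35, 28 days — a mix of 28 and 35. Every date is a Sunday.
Each is the 1st Sunday of its month.
1st Sunday of July 2018: 2018-07-01.
1st Sunday of August 2018: 2018-08-05.
September 2018 — 1st Sunday is 2018-09-02.
1st Sunday of October 2018: 2018-10-07.
November 2018 — 1st Sunday is 2018-11-04.

2018-11-04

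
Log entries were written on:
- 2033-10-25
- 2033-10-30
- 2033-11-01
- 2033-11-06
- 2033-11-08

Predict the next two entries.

The gap pattern 5, 2, 5, 2 repeats every 2 events.
These are the Tuesdays and Sundays of each week.
Next Sunday: 2033-11-13.
Next Tuesday: 2033-11-15.

2033-11-13, 2033-11-15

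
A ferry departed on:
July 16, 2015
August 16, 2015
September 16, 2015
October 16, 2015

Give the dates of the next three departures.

The day-of-month is always 16 (31, 31, 30 days between events).
So this recurs on the 16th of each month.
November 2015: November 16, 2015.
Next: December 2015 → December 16, 2015.
Next: January 2016 → January 16, 2016.

November 16, 2015; December 16, 2015; January 16, 2016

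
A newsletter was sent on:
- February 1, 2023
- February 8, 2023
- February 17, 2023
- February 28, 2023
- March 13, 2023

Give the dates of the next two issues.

March 28, 2023; April 14, 2023

The spacing grows by 2 each time: 7, 9, 11, 13 days.
Next gap: 15 days. March 13, 2023 + 15 days = March 28, 2023.
Next gap: 17 days. March 28, 2023 + 17 days = April 14, 2023.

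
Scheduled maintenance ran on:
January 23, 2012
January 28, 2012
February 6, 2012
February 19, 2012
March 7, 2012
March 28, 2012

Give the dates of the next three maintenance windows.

Intervals are 5, 9, 13, 17, 21 days — an arithmetic progression with common difference 4.
Next gap: 25 days. March 28, 2012 + 25 days = April 22, 2012.
Next gap: 29 days. April 22, 2012 + 29 days = May 21, 2012.
Next gap: 33 days. May 21, 2012 + 33 days = June 23, 2012.

April 22, 2012; May 21, 2012; June 23, 2012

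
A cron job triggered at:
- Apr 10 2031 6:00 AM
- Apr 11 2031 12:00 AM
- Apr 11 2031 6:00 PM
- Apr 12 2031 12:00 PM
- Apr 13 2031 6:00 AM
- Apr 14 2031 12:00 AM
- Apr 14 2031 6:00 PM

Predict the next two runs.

Apr 15 2031 12:00 PM, Apr 16 2031 6:00 AM

Spacing: 18, 18, 18, 18, 18, 18 h — constant 18 h.
Apr 14 2031 6:00 PM + 18 h = Apr 15 2031 12:00 PM.
Apr 15 2031 12:00 PM + 18 h = Apr 16 2031 6:00 AM.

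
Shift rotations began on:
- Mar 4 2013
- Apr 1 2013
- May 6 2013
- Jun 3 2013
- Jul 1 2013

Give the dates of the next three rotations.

All dates are Mondays, 28, 35, 28, 28 days apart.
Specifically, the 1st Monday of each month.
1st Monday of August 2013: Aug 5 2013.
1st Monday of September 2013: Sep 2 2013.
October 2013 — 1st Monday is Oct 7 2013.

Aug 5 2013, Sep 2 2013, Oct 7 2013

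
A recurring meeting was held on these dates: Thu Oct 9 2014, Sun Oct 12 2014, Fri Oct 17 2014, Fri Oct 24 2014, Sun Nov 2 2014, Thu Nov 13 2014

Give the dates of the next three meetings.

Wed Nov 26 2014, Thu Dec 11 2014, Sun Dec 28 2014

Gaps: 3, 5, 7, 9, 11 days — each gap is 2 larger than the previous one.
Next gap: 13 days. Thu Nov 13 2014 + 13 days = Wed Nov 26 2014.
Next gap: 15 days. Wed Nov 26 2014 + 15 days = Thu Dec 11 2014.
Next gap: 17 days. Thu Dec 11 2014 + 17 days = Sun Dec 28 2014.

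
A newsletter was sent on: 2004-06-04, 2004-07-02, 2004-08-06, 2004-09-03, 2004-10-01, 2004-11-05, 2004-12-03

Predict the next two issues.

2005-01-07, 2005-02-04

Gaps: 28, 35, 28, 28, 35, 28 days — a mix of 28 and 35. Every date is a Friday.
Each is the 1st Friday of its month.
1st Friday of January 2005: 2005-01-07.
February 2005 — 1st Friday is 2005-02-04.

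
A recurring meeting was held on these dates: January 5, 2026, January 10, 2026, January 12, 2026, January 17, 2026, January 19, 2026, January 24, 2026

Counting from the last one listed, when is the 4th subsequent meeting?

February 7, 2026

Gaps: 5, 2, 5, 2, 5 days — not constant, but cyclic with period 2.
The events fall on every Monday and Saturday.
Next Monday: January 26, 2026.
Next Saturday: January 31, 2026.
The following Monday is February 2, 2026.
The following Saturday is February 7, 2026.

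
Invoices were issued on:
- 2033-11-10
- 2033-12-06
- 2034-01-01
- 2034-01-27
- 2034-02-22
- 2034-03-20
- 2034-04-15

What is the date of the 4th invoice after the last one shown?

2034-07-28

The spacing is 26, 26, 26, 26, 26, 26 days — always 26 days.
2034-04-15 + 26 days = 2034-05-11.
2034-05-11 + 26 days = 2034-06-06.
2034-06-06 + 26 days = 2034-07-02.
2034-07-02 + 26 days = 2034-07-28.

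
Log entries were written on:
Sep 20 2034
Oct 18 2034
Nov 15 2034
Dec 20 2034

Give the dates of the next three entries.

Jan 17 2035, Feb 21 2035, Mar 21 2035

Gaps: 28, 28, 35 days — a mix of 28 and 35. Every date is a Wednesday.
Each is the 3rd Wednesday of its month.
January 2035 — 3rd Wednesday is Jan 17 2035.
February 2035 — 3rd Wednesday is Feb 21 2035.
3rd Wednesday of March 2035: Mar 21 2035.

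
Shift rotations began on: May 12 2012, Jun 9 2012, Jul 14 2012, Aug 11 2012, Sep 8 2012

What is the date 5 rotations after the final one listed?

Gaps: 28, 35, 28, 28 days — a mix of 28 and 35. Every date is a Saturday.
Each is the 2nd Saturday of its month.
2nd Saturday of October 2012: Oct 13 2012.
2nd Saturday of November 2012: Nov 10 2012.
December 2012 — 2nd Saturday is Dec 8 2012.
January 2013 — 2nd Saturday is Jan 12 2013.
February 2013 — 2nd Saturday is Feb 9 2013.

Feb 9 2013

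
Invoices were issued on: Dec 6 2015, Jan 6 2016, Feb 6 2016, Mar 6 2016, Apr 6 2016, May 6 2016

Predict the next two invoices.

The day-of-month is always 6 (31, 31, 29, 31, 30 days between events).
So this recurs on the 6th of each month.
Next: June 2016 → Jun 6 2016.
Next: July 2016 → Jul 6 2016.

Jun 6 2016, Jul 6 2016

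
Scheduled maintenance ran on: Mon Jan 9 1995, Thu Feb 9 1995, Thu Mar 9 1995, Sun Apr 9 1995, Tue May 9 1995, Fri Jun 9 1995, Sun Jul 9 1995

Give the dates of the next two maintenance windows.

Wed Aug 9 1995, Sat Sep 9 1995

Gaps: 31, 28, 31, 30, 31, 30 days — not constant. Every event is on the 9th of the month.
Pattern: the 9th of each month.
August 1995: Wed Aug 9 1995.
Next: September 1995 → Sat Sep 9 1995.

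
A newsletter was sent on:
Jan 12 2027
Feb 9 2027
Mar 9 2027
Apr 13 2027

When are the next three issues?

May 11 2027, Jun 8 2027, Jul 13 2027

These are Tuesdays at 28- or 35-day spacing (28, 28, 35).
The pattern: 2nd Tuesday of the month.
2nd Tuesday of May 2027: May 11 2027.
June 2027 — 2nd Tuesday is Jun 8 2027.
July 2027 — 2nd Tuesday is Jul 13 2027.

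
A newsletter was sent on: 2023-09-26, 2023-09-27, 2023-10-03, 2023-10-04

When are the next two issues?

2023-10-10, 2023-10-11

The gap pattern 1, 6, 1 repeats every 2 events.
These are the Tuesdays and Wednesdays of each week.
The following Tuesday is 2023-10-10.
The following Wednesday is 2023-10-11.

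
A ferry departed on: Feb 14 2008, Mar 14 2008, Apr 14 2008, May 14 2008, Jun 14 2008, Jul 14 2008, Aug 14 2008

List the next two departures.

Each date is the 14th; the gaps (29, 31, 30, 31, 30, 31) track the month lengths.
The rule is the 14th of each month.
September 2008: Sep 14 2008.
October 2008: Oct 14 2008.

Sep 14 2008, Oct 14 2008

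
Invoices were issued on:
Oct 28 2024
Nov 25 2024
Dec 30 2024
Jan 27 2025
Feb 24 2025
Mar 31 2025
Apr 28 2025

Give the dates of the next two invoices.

May 26 2025, Jun 30 2025

All Mondays; the gaps (28, 35, 28, 28, 35, 28) vary with month length.
This is the last Monday of each month.
Last Monday of May 2025: May 26 2025.
Last Monday of June 2025: Jun 30 2025.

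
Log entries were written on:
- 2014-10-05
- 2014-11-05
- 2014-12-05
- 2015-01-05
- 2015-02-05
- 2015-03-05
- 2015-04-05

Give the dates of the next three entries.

2015-05-05, 2015-06-05, 2015-07-05

Gaps: 31, 30, 31, 31, 28, 31 days — not constant. Every event is on the 5th of the month.
Pattern: the 5th of each month.
Next: May 2015 → 2015-05-05.
Next: June 2015 → 2015-06-05.
July 2015: 2015-07-05.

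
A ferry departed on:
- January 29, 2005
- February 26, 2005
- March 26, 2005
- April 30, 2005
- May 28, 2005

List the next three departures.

June 25, 2005; July 30, 2005; August 27, 2005

These are Saturdays with 28, 28, 35, 28-day gaps.
Each is the final Saturday of its month — January 29, 2005 is past the 28th, so '4th Saturday' doesn't fit.
June 2005 ends with Saturday June 25, 2005.
July 2005 ends with Saturday July 30, 2005.
August 2005 ends with Saturday August 27, 2005.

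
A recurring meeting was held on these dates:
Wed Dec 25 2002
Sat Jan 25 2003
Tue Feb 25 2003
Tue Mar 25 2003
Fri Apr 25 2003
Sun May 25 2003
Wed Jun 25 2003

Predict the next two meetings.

Fri Jul 25 2003, Mon Aug 25 2003

Each date is the 25th; the gaps (31, 31, 28, 31, 30, 31) track the month lengths.
The rule is the 25th of each month.
Next: July 2003 → Fri Jul 25 2003.
August 2003: Mon Aug 25 2003.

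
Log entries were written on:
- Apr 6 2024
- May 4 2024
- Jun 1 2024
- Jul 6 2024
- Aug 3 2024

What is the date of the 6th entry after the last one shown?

Feb 1 2025

All dates are Saturdays, 28, 28, 35, 28 days apart.
Specifically, the 1st Saturday of each month.
1st Saturday of September 2024: Sep 7 2024.
October 2024 — 1st Saturday is Oct 5 2024.
November 2024 — 1st Saturday is Nov 2 2024.
1st Saturday of December 2024: Dec 7 2024.
1st Saturday of January 2025: Jan 4 2025.
February 2025 — 1st Saturday is Feb 1 2025.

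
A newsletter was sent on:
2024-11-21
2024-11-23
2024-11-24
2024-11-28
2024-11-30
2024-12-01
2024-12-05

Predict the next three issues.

2024-12-07, 2024-12-08, 2024-12-12

Every event lands on a Thursday or Saturday or Sunday (gaps cycle 2, 1, 4, 2, 1, 4).
So the schedule is: every Thursday, Saturday and Sunday.
The following Saturday is 2024-12-07.
Next Sunday: 2024-12-08.
Next Thursday: 2024-12-12.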